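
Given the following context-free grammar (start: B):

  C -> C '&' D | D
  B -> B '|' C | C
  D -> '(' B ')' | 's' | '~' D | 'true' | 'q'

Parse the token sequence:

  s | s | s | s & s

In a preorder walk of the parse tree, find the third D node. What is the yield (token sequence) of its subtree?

[B [B [B [B [C [D s]]] | [C [D s]]] | [C [D s]]] | [C [C [D s]] & [D s]]]

s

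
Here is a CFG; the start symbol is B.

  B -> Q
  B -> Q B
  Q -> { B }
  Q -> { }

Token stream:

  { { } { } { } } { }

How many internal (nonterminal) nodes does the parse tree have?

[B [Q { [B [Q { }] [B [Q { }] [B [Q { }]]]] }] [B [Q { }]]]

10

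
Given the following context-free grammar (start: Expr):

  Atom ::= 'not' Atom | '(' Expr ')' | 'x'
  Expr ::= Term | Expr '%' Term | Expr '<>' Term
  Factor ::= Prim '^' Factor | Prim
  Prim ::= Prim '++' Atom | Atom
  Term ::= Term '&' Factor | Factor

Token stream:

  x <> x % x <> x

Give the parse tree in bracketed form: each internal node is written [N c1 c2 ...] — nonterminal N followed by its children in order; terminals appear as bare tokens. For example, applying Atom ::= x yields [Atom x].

Expr
Expr <> Term
Expr % Term <> Term
Expr <> Term % Term <> Term
Term <> Term % Term <> Term
Factor <> Term % Term <> Term
Prim <> Term % Term <> Term
Atom <> Term % Term <> Term
x <> Term % Term <> Term
x <> Factor % Term <> Term
x <> Prim % Term <> Term
x <> Atom % Term <> Term
x <> x % Term <> Term
x <> x % Factor <> Term
x <> x % Prim <> Term
x <> x % Atom <> Term
x <> x % x <> Term
x <> x % x <> Factor
x <> x % x <> Prim
x <> x % x <> Atom
x <> x % x <> x

[Expr [Expr [Expr [Expr [Term [Factor [Prim [Atom x]]]]] <> [Term [Factor [Prim [Atom x]]]]] % [Term [Factor [Prim [Atom x]]]]] <> [Term [Factor [Prim [Atom x]]]]]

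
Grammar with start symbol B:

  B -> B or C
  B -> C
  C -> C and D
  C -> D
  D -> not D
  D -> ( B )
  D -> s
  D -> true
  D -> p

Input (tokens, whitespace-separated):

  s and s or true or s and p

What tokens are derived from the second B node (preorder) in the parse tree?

[B [B [B [C [C [D s]] and [D s]]] or [C [D true]]] or [C [C [D s]] and [D p]]]

s and s or true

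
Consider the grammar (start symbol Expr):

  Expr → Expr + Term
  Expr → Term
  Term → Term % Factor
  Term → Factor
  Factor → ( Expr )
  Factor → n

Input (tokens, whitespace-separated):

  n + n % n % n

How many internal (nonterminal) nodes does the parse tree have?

[Expr [Expr [Term [Factor n]]] + [Term [Term [Term [Factor n]] % [Factor n]] % [Factor n]]]

10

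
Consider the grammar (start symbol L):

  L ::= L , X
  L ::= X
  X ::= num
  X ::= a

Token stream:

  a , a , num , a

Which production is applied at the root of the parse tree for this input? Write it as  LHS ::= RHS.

L ::= L , X

[L [L [L [L [X a]] , [X a]] , [X num]] , [X a]]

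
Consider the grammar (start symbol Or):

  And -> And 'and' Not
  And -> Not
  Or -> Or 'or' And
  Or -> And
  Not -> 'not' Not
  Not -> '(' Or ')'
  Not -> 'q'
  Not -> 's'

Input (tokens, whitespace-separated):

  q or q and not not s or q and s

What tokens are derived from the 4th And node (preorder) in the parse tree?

q and s

[Or [Or [Or [And [Not q]]] or [And [And [Not q]] and [Not not [Not not [Not s]]]]] or [And [And [Not q]] and [Not s]]]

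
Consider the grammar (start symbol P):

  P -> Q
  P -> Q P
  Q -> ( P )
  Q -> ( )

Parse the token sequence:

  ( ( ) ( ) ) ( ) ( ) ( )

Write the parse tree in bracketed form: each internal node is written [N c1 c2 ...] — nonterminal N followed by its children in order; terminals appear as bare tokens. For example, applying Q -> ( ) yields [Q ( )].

P
Q P
( P ) P
( Q P ) P
( ( ) P ) P
( ( ) Q ) P
( ( ) ( ) ) P
( ( ) ( ) ) Q P
( ( ) ( ) ) ( ) P
( ( ) ( ) ) ( ) Q P
( ( ) ( ) ) ( ) ( ) P
( ( ) ( ) ) ( ) ( ) Q
( ( ) ( ) ) ( ) ( ) ( )

[P [Q ( [P [Q ( )] [P [Q ( )]]] )] [P [Q ( )] [P [Q ( )] [P [Q ( )]]]]]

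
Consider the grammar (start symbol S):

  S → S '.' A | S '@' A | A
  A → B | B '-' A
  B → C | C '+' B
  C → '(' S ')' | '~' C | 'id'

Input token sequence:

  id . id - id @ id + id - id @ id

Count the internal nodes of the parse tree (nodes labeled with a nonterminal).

24

[S [S [S [S [A [B [C id]]]] . [A [B [C id]] - [A [B [C id]]]]] @ [A [B [C id] + [B [C id]]] - [A [B [C id]]]]] @ [A [B [C id]]]]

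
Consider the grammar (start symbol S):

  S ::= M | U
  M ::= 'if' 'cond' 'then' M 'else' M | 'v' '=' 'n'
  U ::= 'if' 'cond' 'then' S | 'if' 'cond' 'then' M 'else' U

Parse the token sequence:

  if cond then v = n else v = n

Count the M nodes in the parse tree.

[S [M if cond then [M v = n] else [M v = n]]]

3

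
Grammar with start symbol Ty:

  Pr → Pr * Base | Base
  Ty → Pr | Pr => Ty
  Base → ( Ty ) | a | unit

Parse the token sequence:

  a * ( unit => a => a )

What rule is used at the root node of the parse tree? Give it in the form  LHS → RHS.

Ty → Pr

[Ty [Pr [Pr [Base a]] * [Base ( [Ty [Pr [Base unit]] => [Ty [Pr [Base a]] => [Ty [Pr [Base a]]]]] )]]]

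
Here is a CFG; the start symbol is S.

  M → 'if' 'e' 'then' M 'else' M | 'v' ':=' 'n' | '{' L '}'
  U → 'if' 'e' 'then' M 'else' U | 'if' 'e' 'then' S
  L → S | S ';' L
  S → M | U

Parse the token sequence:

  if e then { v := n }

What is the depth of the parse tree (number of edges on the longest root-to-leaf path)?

7

[S [U if e then [S [M { [L [S [M v := n]]] }]]]]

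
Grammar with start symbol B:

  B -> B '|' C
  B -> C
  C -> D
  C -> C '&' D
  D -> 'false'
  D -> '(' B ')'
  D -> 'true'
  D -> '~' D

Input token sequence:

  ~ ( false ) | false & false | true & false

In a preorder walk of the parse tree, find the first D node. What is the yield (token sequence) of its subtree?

~ ( false )

[B [B [B [C [D ~ [D ( [B [C [D false]]] )]]]] | [C [C [D false]] & [D false]]] | [C [C [D true]] & [D false]]]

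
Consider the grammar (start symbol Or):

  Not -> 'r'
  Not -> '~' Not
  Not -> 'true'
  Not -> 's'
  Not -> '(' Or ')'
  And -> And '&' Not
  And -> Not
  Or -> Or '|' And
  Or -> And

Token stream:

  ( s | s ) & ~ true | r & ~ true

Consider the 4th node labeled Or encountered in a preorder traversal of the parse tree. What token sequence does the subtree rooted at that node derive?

s

[Or [Or [And [And [Not ( [Or [Or [And [Not s]]] | [And [Not s]]] )]] & [Not ~ [Not true]]]] | [And [And [Not r]] & [Not ~ [Not true]]]]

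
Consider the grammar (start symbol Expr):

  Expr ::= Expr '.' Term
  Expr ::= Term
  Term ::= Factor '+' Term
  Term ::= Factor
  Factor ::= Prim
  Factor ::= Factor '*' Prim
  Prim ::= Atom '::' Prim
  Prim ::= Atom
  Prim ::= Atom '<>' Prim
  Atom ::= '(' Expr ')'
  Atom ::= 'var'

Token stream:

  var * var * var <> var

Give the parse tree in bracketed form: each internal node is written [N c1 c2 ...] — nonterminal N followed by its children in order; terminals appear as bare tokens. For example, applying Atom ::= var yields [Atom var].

Expr
Term
Factor
Factor * Prim
Factor * Prim * Prim
Prim * Prim * Prim
Atom * Prim * Prim
var * Prim * Prim
var * Atom * Prim
var * var * Prim
var * var * Atom <> Prim
var * var * var <> Prim
var * var * var <> Atom
var * var * var <> var

[Expr [Term [Factor [Factor [Factor [Prim [Atom var]]] * [Prim [Atom var]]] * [Prim [Atom var] <> [Prim [Atom var]]]]]]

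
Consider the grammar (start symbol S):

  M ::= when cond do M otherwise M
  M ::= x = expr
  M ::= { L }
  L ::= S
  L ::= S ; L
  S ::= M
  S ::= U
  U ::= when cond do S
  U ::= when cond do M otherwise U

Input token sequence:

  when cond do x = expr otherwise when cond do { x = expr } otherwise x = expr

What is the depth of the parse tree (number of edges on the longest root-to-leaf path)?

[S [M when cond do [M x = expr] otherwise [M when cond do [M { [L [S [M x = expr]]] }] otherwise [M x = expr]]]]

7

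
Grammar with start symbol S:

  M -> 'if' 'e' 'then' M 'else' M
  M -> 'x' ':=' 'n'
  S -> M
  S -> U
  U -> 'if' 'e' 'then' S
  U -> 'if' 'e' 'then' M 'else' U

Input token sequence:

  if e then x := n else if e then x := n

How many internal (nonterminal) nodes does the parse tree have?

[S [U if e then [M x := n] else [U if e then [S [M x := n]]]]]

6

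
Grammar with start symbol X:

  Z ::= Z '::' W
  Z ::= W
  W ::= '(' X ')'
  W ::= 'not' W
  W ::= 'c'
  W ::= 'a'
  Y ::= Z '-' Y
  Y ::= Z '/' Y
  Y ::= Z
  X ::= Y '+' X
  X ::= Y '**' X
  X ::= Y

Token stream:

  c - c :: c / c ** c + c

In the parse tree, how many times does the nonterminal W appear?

6

[X [Y [Z [W c]] - [Y [Z [Z [W c]] :: [W c]] / [Y [Z [W c]]]]] ** [X [Y [Z [W c]]] + [X [Y [Z [W c]]]]]]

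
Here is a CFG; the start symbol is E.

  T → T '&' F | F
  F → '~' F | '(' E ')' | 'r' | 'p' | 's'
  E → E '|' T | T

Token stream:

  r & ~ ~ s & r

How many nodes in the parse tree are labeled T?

3

[E [T [T [T [F r]] & [F ~ [F ~ [F s]]]] & [F r]]]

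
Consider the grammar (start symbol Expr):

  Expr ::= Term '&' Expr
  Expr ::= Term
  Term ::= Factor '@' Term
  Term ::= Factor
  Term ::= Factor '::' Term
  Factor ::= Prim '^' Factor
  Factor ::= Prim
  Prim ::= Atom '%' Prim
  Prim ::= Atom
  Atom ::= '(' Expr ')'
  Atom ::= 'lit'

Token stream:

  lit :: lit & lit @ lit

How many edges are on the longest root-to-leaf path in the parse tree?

[Expr [Term [Factor [Prim [Atom lit]]] :: [Term [Factor [Prim [Atom lit]]]]] & [Expr [Term [Factor [Prim [Atom lit]]] @ [Term [Factor [Prim [Atom lit]]]]]]]

7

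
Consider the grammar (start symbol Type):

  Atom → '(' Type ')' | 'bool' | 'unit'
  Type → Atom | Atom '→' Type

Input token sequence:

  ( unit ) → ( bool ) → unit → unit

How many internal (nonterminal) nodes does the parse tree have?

12

[Type [Atom ( [Type [Atom unit]] )] → [Type [Atom ( [Type [Atom bool]] )] → [Type [Atom unit] → [Type [Atom unit]]]]]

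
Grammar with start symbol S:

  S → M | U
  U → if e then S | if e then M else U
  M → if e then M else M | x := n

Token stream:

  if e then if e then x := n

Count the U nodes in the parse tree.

2

[S [U if e then [S [U if e then [S [M x := n]]]]]]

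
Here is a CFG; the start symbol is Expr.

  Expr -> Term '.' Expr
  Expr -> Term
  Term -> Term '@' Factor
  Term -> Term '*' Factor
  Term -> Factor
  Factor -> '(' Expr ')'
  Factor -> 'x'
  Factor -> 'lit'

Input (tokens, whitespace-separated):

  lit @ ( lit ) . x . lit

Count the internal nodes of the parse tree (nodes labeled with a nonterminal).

14

[Expr [Term [Term [Factor lit]] @ [Factor ( [Expr [Term [Factor lit]]] )]] . [Expr [Term [Factor x]] . [Expr [Term [Factor lit]]]]]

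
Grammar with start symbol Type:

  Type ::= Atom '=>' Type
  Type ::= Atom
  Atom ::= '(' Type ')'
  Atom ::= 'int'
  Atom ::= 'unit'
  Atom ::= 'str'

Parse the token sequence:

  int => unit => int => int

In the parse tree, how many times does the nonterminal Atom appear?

4

[Type [Atom int] => [Type [Atom unit] => [Type [Atom int] => [Type [Atom int]]]]]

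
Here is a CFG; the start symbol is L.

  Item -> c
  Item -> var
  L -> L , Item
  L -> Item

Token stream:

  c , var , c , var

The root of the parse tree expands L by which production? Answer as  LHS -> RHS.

L -> L , Item

[L [L [L [L [Item c]] , [Item var]] , [Item c]] , [Item var]]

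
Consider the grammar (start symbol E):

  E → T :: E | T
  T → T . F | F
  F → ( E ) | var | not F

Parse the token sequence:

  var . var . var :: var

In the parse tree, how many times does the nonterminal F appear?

4

[E [T [T [T [F var]] . [F var]] . [F var]] :: [E [T [F var]]]]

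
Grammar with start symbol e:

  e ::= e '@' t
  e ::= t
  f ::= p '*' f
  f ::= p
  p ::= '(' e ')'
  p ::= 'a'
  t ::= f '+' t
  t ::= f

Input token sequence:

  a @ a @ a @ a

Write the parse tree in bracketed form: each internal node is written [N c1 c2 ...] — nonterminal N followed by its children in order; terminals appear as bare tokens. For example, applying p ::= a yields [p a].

[e [e [e [e [t [f [p a]]]] @ [t [f [p a]]]] @ [t [f [p a]]]] @ [t [f [p a]]]]

e
e @ t
e @ t @ t
e @ t @ t @ t
t @ t @ t @ t
f @ t @ t @ t
p @ t @ t @ t
a @ t @ t @ t
a @ f @ t @ t
a @ p @ t @ t
a @ a @ t @ t
a @ a @ f @ t
a @ a @ p @ t
a @ a @ a @ t
a @ a @ a @ f
a @ a @ a @ p
a @ a @ a @ a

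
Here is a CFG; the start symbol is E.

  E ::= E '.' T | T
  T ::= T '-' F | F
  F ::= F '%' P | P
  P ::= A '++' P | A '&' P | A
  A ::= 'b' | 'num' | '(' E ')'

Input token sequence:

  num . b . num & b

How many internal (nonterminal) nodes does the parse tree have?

[E [E [E [T [F [P [A num]]]]] . [T [F [P [A b]]]]] . [T [F [P [A num] & [P [A b]]]]]]

17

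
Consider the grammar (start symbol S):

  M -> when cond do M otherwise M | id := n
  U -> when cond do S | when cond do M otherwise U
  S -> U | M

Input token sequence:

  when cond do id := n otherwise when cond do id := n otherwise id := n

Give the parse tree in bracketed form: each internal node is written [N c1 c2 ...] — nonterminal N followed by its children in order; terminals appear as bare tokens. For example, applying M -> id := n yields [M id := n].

S
M
when cond do M otherwise M
when cond do id := n otherwise M
when cond do id := n otherwise when cond do M otherwise M
when cond do id := n otherwise when cond do id := n otherwise M
when cond do id := n otherwise when cond do id := n otherwise id := n

[S [M when cond do [M id := n] otherwise [M when cond do [M id := n] otherwise [M id := n]]]]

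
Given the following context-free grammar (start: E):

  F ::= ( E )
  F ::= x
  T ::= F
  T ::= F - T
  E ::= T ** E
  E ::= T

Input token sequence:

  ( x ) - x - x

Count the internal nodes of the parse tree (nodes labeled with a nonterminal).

[E [T [F ( [E [T [F x]]] )] - [T [F x] - [T [F x]]]]]

10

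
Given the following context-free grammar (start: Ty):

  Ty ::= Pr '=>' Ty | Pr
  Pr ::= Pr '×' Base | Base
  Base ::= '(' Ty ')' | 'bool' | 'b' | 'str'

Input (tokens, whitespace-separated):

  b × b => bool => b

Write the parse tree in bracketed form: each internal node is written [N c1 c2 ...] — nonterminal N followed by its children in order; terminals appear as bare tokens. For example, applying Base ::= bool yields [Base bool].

[Ty [Pr [Pr [Base b]] × [Base b]] => [Ty [Pr [Base bool]] => [Ty [Pr [Base b]]]]]

Ty
Pr => Ty
Pr × Base => Ty
Base × Base => Ty
b × Base => Ty
b × b => Ty
b × b => Pr => Ty
b × b => Base => Ty
b × b => bool => Ty
b × b => bool => Pr
b × b => bool => Base
b × b => bool => b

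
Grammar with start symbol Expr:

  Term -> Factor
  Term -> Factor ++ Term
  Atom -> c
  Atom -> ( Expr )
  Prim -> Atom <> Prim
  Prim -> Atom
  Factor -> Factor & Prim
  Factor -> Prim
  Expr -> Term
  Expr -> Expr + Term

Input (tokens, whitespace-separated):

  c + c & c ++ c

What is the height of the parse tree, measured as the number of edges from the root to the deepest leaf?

[Expr [Expr [Term [Factor [Prim [Atom c]]]]] + [Term [Factor [Factor [Prim [Atom c]]] & [Prim [Atom c]]] ++ [Term [Factor [Prim [Atom c]]]]]]

6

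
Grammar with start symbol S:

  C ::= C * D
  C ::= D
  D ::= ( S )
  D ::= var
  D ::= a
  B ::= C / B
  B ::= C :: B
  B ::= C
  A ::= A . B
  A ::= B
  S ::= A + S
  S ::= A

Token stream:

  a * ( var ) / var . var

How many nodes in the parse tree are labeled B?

[S [A [A [B [C [C [D a]] * [D ( [S [A [B [C [D var]]]]] )]] / [B [C [D var]]]]] . [B [C [D var]]]]]

4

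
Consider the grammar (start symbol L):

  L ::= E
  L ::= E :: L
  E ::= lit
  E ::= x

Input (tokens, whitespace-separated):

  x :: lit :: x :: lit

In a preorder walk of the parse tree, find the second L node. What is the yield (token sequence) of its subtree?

lit :: x :: lit

[L [E x] :: [L [E lit] :: [L [E x] :: [L [E lit]]]]]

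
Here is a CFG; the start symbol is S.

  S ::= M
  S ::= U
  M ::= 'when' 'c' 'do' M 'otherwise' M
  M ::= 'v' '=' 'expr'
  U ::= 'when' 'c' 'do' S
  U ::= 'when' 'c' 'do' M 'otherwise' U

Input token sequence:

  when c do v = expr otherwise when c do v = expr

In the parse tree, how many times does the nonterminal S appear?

[S [U when c do [M v = expr] otherwise [U when c do [S [M v = expr]]]]]

2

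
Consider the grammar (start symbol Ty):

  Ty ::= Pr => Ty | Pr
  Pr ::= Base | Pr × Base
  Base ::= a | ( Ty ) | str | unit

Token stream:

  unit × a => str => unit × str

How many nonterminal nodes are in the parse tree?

[Ty [Pr [Pr [Base unit]] × [Base a]] => [Ty [Pr [Base str]] => [Ty [Pr [Pr [Base unit]] × [Base str]]]]]

13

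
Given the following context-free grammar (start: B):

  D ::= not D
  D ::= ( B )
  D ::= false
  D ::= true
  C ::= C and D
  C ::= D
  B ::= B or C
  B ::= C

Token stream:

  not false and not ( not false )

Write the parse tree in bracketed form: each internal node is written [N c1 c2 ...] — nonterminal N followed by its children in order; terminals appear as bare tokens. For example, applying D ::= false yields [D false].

[B [C [C [D not [D false]]] and [D not [D ( [B [C [D not [D false]]]] )]]]]

B
C
C and D
D and D
not D and D
not false and D
not false and not D
not false and not ( B )
not false and not ( C )
not false and not ( D )
not false and not ( not D )
not false and not ( not false )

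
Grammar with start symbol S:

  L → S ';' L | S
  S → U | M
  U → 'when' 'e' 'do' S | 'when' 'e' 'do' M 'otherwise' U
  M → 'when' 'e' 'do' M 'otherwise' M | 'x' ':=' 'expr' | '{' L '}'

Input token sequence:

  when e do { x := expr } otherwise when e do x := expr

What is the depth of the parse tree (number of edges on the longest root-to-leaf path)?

[S [U when e do [M { [L [S [M x := expr]]] }] otherwise [U when e do [S [M x := expr]]]]]

6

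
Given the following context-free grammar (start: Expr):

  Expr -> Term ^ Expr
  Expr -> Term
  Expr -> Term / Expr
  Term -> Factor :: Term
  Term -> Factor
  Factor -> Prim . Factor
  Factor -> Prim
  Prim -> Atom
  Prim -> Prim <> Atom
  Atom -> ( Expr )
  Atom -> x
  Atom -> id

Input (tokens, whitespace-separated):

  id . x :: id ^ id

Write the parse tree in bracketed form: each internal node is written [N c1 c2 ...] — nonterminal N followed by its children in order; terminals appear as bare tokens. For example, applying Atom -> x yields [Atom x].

Expr
Term ^ Expr
Factor :: Term ^ Expr
Prim . Factor :: Term ^ Expr
Atom . Factor :: Term ^ Expr
id . Factor :: Term ^ Expr
id . Prim :: Term ^ Expr
id . Atom :: Term ^ Expr
id . x :: Term ^ Expr
id . x :: Factor ^ Expr
id . x :: Prim ^ Expr
id . x :: Atom ^ Expr
id . x :: id ^ Expr
id . x :: id ^ Term
id . x :: id ^ Factor
id . x :: id ^ Prim
id . x :: id ^ Atom
id . x :: id ^ id

[Expr [Term [Factor [Prim [Atom id]] . [Factor [Prim [Atom x]]]] :: [Term [Factor [Prim [Atom id]]]]] ^ [Expr [Term [Factor [Prim [Atom id]]]]]]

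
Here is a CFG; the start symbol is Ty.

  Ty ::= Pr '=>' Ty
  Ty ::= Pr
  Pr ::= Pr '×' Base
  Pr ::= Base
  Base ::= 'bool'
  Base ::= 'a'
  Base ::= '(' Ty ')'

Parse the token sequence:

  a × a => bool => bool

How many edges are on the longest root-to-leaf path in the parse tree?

5

[Ty [Pr [Pr [Base a]] × [Base a]] => [Ty [Pr [Base bool]] => [Ty [Pr [Base bool]]]]]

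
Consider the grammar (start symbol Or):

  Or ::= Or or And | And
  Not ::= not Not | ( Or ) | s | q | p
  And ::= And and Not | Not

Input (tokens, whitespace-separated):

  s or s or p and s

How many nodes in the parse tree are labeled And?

[Or [Or [Or [And [Not s]]] or [And [Not s]]] or [And [And [Not p]] and [Not s]]]

4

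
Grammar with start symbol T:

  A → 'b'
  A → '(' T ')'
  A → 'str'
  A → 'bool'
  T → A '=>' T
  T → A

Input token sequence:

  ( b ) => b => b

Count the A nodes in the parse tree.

[T [A ( [T [A b]] )] => [T [A b] => [T [A b]]]]

4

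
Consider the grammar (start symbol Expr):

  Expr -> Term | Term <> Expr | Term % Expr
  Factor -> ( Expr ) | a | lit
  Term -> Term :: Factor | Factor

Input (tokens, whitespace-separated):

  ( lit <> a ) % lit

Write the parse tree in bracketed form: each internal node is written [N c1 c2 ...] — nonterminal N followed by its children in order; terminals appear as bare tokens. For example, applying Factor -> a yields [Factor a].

[Expr [Term [Factor ( [Expr [Term [Factor lit]] <> [Expr [Term [Factor a]]]] )]] % [Expr [Term [Factor lit]]]]

Expr
Term % Expr
Factor % Expr
( Expr ) % Expr
( Term <> Expr ) % Expr
( Factor <> Expr ) % Expr
( lit <> Expr ) % Expr
( lit <> Term ) % Expr
( lit <> Factor ) % Expr
( lit <> a ) % Expr
( lit <> a ) % Term
( lit <> a ) % Factor
( lit <> a ) % lit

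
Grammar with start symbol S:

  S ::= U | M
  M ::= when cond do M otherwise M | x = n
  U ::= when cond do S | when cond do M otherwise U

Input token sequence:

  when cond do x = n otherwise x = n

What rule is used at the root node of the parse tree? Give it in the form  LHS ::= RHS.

S ::= M

[S [M when cond do [M x = n] otherwise [M x = n]]]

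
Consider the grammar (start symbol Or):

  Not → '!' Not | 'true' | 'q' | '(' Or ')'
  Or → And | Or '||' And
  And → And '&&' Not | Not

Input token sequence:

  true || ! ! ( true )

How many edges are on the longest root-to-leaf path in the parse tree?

8

[Or [Or [And [Not true]]] || [And [Not ! [Not ! [Not ( [Or [And [Not true]]] )]]]]]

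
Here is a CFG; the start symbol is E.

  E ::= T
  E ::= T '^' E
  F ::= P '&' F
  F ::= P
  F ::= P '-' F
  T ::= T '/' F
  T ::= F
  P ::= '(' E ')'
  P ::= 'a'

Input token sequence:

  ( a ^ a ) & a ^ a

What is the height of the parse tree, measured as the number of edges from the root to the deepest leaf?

[E [T [F [P ( [E [T [F [P a]]] ^ [E [T [F [P a]]]]] )] & [F [P a]]]] ^ [E [T [F [P a]]]]]

9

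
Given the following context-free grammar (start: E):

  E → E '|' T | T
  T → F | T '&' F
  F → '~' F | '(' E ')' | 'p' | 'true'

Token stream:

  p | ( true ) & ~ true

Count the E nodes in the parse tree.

3

[E [E [T [F p]]] | [T [T [F ( [E [T [F true]]] )]] & [F ~ [F true]]]]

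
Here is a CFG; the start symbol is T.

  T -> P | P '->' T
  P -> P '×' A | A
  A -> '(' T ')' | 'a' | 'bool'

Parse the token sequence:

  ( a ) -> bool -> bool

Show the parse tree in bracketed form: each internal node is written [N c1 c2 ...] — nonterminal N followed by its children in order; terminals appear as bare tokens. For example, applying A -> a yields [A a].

[T [P [A ( [T [P [A a]]] )]] -> [T [P [A bool]] -> [T [P [A bool]]]]]

T
P -> T
A -> T
( T ) -> T
( P ) -> T
( A ) -> T
( a ) -> T
( a ) -> P -> T
( a ) -> A -> T
( a ) -> bool -> T
( a ) -> bool -> P
( a ) -> bool -> A
( a ) -> bool -> bool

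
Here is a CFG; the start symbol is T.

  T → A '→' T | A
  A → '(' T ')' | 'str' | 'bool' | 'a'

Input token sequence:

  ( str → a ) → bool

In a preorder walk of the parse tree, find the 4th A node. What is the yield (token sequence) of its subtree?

bool

[T [A ( [T [A str] → [T [A a]]] )] → [T [A bool]]]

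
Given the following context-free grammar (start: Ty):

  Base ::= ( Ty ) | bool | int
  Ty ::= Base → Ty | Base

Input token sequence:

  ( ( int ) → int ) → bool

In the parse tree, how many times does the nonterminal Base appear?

5

[Ty [Base ( [Ty [Base ( [Ty [Base int]] )] → [Ty [Base int]]] )] → [Ty [Base bool]]]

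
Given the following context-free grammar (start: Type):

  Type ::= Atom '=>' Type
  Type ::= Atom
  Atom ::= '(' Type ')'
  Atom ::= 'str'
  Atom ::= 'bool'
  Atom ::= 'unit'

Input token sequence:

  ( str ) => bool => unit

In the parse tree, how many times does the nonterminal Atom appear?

[Type [Atom ( [Type [Atom str]] )] => [Type [Atom bool] => [Type [Atom unit]]]]

4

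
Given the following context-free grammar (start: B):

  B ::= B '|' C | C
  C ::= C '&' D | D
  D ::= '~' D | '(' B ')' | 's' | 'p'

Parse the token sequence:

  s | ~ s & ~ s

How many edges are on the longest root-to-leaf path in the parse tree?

[B [B [C [D s]]] | [C [C [D ~ [D s]]] & [D ~ [D s]]]]

5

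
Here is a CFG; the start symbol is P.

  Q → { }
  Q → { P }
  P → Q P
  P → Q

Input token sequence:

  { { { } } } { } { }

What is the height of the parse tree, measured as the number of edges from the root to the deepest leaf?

[P [Q { [P [Q { [P [Q { }]] }]] }] [P [Q { }] [P [Q { }]]]]

6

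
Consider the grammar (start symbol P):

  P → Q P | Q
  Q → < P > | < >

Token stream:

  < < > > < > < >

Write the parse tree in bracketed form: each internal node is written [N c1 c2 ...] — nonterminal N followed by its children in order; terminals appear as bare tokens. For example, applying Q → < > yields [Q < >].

P
Q P
< P > P
< Q > P
< < > > P
< < > > Q P
< < > > < > P
< < > > < > Q
< < > > < > < >

[P [Q < [P [Q < >]] >] [P [Q < >] [P [Q < >]]]]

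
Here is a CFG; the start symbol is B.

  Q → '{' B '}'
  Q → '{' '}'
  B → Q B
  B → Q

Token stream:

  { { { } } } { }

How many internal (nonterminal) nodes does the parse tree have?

8

[B [Q { [B [Q { [B [Q { }]] }]] }] [B [Q { }]]]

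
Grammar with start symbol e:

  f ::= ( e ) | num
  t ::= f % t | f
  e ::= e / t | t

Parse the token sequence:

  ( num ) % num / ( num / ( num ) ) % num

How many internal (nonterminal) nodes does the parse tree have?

22

[e [e [t [f ( [e [t [f num]]] )] % [t [f num]]]] / [t [f ( [e [e [t [f num]]] / [t [f ( [e [t [f num]]] )]]] )] % [t [f num]]]]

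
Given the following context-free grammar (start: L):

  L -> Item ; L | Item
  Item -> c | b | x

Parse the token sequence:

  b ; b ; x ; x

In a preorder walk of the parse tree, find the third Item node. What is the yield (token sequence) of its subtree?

[L [Item b] ; [L [Item b] ; [L [Item x] ; [L [Item x]]]]]

x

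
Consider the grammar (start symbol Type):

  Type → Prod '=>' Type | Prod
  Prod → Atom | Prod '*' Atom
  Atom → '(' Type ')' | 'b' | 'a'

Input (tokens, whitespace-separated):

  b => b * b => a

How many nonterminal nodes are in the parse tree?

[Type [Prod [Atom b]] => [Type [Prod [Prod [Atom b]] * [Atom b]] => [Type [Prod [Atom a]]]]]

11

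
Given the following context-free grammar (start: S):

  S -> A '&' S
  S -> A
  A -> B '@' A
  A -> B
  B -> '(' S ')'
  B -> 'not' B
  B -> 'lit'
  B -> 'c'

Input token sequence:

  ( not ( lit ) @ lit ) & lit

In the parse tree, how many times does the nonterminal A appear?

[S [A [B ( [S [A [B not [B ( [S [A [B lit]]] )]] @ [A [B lit]]]] )]] & [S [A [B lit]]]]

5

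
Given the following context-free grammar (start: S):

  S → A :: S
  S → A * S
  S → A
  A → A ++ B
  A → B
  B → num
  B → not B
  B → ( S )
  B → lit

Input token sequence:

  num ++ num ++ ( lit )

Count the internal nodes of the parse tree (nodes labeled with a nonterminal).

[S [A [A [A [B num]] ++ [B num]] ++ [B ( [S [A [B lit]]] )]]]

10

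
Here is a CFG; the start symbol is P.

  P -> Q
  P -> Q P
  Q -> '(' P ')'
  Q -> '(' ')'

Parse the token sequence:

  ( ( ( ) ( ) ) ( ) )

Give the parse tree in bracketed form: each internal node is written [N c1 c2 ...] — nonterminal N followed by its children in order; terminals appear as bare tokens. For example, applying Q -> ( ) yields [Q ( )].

[P [Q ( [P [Q ( [P [Q ( )] [P [Q ( )]]] )] [P [Q ( )]]] )]]

P
Q
( P )
( Q P )
( ( P ) P )
( ( Q P ) P )
( ( ( ) P ) P )
( ( ( ) Q ) P )
( ( ( ) ( ) ) P )
( ( ( ) ( ) ) Q )
( ( ( ) ( ) ) ( ) )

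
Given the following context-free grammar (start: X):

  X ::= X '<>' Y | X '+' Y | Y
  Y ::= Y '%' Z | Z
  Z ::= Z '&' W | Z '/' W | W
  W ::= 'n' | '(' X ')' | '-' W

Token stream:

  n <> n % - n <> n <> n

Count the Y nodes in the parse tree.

5

[X [X [X [X [Y [Z [W n]]]] <> [Y [Y [Z [W n]]] % [Z [W - [W n]]]]] <> [Y [Z [W n]]]] <> [Y [Z [W n]]]]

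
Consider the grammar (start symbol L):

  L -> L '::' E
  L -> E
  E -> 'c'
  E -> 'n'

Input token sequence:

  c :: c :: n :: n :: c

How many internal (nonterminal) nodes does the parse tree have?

10

[L [L [L [L [L [E c]] :: [E c]] :: [E n]] :: [E n]] :: [E c]]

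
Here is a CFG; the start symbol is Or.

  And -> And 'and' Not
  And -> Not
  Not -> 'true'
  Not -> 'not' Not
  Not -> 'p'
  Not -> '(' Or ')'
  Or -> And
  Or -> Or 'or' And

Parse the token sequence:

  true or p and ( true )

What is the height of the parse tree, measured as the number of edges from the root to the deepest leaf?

6

[Or [Or [And [Not true]]] or [And [And [Not p]] and [Not ( [Or [And [Not true]]] )]]]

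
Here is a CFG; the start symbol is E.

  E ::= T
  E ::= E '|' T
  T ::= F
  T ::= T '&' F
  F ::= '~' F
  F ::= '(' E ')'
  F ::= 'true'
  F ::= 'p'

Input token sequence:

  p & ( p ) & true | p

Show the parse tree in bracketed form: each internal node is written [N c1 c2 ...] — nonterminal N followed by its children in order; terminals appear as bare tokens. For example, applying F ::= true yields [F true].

E
E | T
T | T
T & F | T
T & F & F | T
F & F & F | T
p & F & F | T
p & ( E ) & F | T
p & ( T ) & F | T
p & ( F ) & F | T
p & ( p ) & F | T
p & ( p ) & true | T
p & ( p ) & true | F
p & ( p ) & true | p

[E [E [T [T [T [F p]] & [F ( [E [T [F p]]] )]] & [F true]]] | [T [F p]]]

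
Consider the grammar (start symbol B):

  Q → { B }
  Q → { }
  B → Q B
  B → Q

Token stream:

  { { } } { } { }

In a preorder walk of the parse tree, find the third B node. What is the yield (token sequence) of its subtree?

{ } { }

[B [Q { [B [Q { }]] }] [B [Q { }] [B [Q { }]]]]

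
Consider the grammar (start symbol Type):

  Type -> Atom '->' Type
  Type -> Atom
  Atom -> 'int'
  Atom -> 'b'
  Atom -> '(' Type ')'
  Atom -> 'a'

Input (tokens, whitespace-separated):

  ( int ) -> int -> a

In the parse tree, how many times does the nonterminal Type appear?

4

[Type [Atom ( [Type [Atom int]] )] -> [Type [Atom int] -> [Type [Atom a]]]]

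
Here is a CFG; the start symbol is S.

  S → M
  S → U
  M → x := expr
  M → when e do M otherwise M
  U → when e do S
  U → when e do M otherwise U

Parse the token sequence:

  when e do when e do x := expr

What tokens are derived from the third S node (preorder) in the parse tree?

x := expr

[S [U when e do [S [U when e do [S [M x := expr]]]]]]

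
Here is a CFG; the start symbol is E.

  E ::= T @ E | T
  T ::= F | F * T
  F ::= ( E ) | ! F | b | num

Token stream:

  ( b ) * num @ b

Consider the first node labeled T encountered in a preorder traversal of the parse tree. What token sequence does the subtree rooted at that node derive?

( b ) * num

[E [T [F ( [E [T [F b]]] )] * [T [F num]]] @ [E [T [F b]]]]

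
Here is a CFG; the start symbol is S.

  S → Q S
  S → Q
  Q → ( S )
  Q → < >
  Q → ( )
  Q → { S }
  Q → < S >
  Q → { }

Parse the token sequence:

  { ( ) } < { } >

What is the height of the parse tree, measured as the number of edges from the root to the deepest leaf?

5

[S [Q { [S [Q ( )]] }] [S [Q < [S [Q { }]] >]]]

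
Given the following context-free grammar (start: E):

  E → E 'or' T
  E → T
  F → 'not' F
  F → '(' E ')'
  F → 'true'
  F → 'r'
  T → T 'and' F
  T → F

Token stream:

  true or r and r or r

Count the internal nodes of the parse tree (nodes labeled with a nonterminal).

11

[E [E [E [T [F true]]] or [T [T [F r]] and [F r]]] or [T [F r]]]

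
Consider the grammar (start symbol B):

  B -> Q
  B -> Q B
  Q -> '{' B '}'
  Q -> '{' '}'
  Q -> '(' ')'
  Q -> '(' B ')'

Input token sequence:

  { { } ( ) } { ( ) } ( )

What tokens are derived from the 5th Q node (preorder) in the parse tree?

[B [Q { [B [Q { }] [B [Q ( )]]] }] [B [Q { [B [Q ( )]] }] [B [Q ( )]]]]

( )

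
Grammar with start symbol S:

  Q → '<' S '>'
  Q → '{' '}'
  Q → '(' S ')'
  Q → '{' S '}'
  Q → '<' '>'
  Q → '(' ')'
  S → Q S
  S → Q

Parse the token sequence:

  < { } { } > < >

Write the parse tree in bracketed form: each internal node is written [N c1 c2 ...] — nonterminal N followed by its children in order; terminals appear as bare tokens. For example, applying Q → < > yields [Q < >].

S
Q S
< S > S
< Q S > S
< { } S > S
< { } Q > S
< { } { } > S
< { } { } > Q
< { } { } > < >

[S [Q < [S [Q { }] [S [Q { }]]] >] [S [Q < >]]]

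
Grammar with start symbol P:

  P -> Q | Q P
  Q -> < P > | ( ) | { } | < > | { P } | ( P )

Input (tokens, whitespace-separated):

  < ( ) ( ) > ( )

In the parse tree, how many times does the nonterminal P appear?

[P [Q < [P [Q ( )] [P [Q ( )]]] >] [P [Q ( )]]]

4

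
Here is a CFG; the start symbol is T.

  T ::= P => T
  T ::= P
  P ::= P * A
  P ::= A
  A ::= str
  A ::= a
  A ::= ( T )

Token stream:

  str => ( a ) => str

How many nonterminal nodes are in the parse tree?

[T [P [A str]] => [T [P [A ( [T [P [A a]]] )]] => [T [P [A str]]]]]

12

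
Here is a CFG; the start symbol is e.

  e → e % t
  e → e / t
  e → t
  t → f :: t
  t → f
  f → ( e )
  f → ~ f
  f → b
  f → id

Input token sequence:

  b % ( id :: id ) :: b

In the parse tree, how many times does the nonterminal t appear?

[e [e [t [f b]]] % [t [f ( [e [t [f id] :: [t [f id]]]] )] :: [t [f b]]]]

5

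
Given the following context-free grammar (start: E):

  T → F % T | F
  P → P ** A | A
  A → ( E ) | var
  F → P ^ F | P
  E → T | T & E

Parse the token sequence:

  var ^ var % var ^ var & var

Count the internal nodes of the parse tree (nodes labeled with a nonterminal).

[E [T [F [P [A var]] ^ [F [P [A var]]]] % [T [F [P [A var]] ^ [F [P [A var]]]]]] & [E [T [F [P [A var]]]]]]

20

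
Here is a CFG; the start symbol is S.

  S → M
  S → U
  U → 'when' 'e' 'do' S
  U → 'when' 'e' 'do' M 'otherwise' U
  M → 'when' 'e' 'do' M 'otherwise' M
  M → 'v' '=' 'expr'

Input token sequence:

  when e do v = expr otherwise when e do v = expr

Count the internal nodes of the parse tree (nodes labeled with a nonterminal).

[S [U when e do [M v = expr] otherwise [U when e do [S [M v = expr]]]]]

6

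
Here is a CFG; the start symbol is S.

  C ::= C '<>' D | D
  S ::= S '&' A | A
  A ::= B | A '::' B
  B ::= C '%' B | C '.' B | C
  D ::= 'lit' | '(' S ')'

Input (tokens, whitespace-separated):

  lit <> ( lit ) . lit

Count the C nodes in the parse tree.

4

[S [A [B [C [C [D lit]] <> [D ( [S [A [B [C [D lit]]]]] )]] . [B [C [D lit]]]]]]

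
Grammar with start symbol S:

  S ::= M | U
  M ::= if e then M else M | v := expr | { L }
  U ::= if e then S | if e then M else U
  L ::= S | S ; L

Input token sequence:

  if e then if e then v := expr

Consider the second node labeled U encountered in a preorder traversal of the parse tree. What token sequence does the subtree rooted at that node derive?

[S [U if e then [S [U if e then [S [M v := expr]]]]]]

if e then v := expr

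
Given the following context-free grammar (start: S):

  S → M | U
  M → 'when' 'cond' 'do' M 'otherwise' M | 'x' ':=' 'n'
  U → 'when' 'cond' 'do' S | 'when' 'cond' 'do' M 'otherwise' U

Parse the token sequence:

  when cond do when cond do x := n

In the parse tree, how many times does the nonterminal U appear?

2

[S [U when cond do [S [U when cond do [S [M x := n]]]]]]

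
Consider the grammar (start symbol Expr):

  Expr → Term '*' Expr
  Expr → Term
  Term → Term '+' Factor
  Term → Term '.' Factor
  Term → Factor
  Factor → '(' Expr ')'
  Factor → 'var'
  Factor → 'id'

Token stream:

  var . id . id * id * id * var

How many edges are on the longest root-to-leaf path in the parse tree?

[Expr [Term [Term [Term [Factor var]] . [Factor id]] . [Factor id]] * [Expr [Term [Factor id]] * [Expr [Term [Factor id]] * [Expr [Term [Factor var]]]]]]

6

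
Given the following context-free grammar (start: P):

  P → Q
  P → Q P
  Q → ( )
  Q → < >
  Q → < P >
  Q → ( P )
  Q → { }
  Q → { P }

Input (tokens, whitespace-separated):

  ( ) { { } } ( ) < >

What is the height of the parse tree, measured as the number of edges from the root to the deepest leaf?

[P [Q ( )] [P [Q { [P [Q { }]] }] [P [Q ( )] [P [Q < >]]]]]

5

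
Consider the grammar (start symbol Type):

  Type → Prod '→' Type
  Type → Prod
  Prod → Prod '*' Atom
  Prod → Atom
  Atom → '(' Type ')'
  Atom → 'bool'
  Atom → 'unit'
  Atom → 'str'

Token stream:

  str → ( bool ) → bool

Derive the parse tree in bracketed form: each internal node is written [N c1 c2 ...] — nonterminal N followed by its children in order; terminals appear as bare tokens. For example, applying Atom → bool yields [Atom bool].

Type
Prod → Type
Atom → Type
str → Type
str → Prod → Type
str → Atom → Type
str → ( Type ) → Type
str → ( Prod ) → Type
str → ( Atom ) → Type
str → ( bool ) → Type
str → ( bool ) → Prod
str → ( bool ) → Atom
str → ( bool ) → bool

[Type [Prod [Atom str]] → [Type [Prod [Atom ( [Type [Prod [Atom bool]]] )]] → [Type [Prod [Atom bool]]]]]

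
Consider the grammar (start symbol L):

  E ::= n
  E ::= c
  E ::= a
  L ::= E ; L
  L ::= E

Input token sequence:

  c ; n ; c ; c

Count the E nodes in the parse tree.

4

[L [E c] ; [L [E n] ; [L [E c] ; [L [E c]]]]]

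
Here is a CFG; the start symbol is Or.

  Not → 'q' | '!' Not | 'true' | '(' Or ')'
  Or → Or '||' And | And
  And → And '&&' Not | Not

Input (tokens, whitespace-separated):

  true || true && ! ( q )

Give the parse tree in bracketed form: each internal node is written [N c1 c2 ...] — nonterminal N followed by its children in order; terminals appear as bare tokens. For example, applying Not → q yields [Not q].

[Or [Or [And [Not true]]] || [And [And [Not true]] && [Not ! [Not ( [Or [And [Not q]]] )]]]]

Or
Or || And
And || And
Not || And
true || And
true || And && Not
true || Not && Not
true || true && Not
true || true && ! Not
true || true && ! ( Or )
true || true && ! ( And )
true || true && ! ( Not )
true || true && ! ( q )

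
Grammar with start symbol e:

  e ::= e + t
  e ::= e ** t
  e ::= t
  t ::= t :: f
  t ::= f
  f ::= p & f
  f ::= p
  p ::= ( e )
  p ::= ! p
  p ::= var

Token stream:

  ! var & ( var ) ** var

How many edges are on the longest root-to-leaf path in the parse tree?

[e [e [t [f [p ! [p var]] & [f [p ( [e [t [f [p var]]]] )]]]]] ** [t [f [p var]]]]

10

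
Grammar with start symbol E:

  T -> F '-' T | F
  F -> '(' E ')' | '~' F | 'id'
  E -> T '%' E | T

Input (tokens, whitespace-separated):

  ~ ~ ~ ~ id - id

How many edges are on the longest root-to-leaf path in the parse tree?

7

[E [T [F ~ [F ~ [F ~ [F ~ [F id]]]]] - [T [F id]]]]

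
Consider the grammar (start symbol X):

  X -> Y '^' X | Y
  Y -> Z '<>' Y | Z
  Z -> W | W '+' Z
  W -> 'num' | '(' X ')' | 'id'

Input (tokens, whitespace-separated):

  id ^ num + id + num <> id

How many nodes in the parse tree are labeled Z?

[X [Y [Z [W id]]] ^ [X [Y [Z [W num] + [Z [W id] + [Z [W num]]]] <> [Y [Z [W id]]]]]]

5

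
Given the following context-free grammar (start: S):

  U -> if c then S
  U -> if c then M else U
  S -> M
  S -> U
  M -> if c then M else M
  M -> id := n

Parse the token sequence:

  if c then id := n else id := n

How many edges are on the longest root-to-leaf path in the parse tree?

3

[S [M if c then [M id := n] else [M id := n]]]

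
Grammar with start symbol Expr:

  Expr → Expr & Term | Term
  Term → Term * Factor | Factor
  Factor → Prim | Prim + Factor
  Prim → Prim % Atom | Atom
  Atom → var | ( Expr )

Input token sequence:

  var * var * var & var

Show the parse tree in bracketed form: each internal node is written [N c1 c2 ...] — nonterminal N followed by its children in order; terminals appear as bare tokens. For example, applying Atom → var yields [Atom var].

Expr
Expr & Term
Term & Term
Term * Factor & Term
Term * Factor * Factor & Term
Factor * Factor * Factor & Term
Prim * Factor * Factor & Term
Atom * Factor * Factor & Term
var * Factor * Factor & Term
var * Prim * Factor & Term
var * Atom * Factor & Term
var * var * Factor & Term
var * var * Prim & Term
var * var * Atom & Term
var * var * var & Term
var * var * var & Factor
var * var * var & Prim
var * var * var & Atom
var * var * var & var

[Expr [Expr [Term [Term [Term [Factor [Prim [Atom var]]]] * [Factor [Prim [Atom var]]]] * [Factor [Prim [Atom var]]]]] & [Term [Factor [Prim [Atom var]]]]]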